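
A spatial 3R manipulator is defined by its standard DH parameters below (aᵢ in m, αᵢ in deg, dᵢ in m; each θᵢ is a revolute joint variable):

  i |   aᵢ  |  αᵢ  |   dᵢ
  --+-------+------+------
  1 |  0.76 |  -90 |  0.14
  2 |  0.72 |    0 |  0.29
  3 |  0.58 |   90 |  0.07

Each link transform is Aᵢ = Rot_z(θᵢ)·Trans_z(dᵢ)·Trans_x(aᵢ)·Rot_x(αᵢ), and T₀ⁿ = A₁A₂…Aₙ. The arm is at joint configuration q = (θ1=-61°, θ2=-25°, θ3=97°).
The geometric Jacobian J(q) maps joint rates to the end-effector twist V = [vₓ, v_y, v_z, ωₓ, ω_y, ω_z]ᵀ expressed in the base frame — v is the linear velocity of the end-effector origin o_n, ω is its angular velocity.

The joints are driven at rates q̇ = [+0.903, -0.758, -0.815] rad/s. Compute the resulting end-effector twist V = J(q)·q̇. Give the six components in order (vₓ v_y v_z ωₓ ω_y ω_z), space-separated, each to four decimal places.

1.4084 0.4240 0.7766 -1.3758 -0.7626 0.9030

o_n = [1.0866, -1.2177, -0.1073]
J₁: ẑ×o_n = [1.2177, 1.0866, -0.0000], ω = ẑ
J2: z=[0.8746, 0.4848, 0.0000] o=[0.3685, -0.6647, 0.1400] → [-0.1199, 0.2163, -0.8318, 0.8746, 0.4848, 0.0000]
J3: z=[0.8746, 0.4848, 0.0000] o=[0.9385, -1.0948, 0.4443] → [-0.2674, 0.4825, -0.1792, 0.8746, 0.4848, 0.0000]
V = J·q̇ = [1.4084, 0.4240, 0.7766, -1.3758, -0.7626, 0.9030]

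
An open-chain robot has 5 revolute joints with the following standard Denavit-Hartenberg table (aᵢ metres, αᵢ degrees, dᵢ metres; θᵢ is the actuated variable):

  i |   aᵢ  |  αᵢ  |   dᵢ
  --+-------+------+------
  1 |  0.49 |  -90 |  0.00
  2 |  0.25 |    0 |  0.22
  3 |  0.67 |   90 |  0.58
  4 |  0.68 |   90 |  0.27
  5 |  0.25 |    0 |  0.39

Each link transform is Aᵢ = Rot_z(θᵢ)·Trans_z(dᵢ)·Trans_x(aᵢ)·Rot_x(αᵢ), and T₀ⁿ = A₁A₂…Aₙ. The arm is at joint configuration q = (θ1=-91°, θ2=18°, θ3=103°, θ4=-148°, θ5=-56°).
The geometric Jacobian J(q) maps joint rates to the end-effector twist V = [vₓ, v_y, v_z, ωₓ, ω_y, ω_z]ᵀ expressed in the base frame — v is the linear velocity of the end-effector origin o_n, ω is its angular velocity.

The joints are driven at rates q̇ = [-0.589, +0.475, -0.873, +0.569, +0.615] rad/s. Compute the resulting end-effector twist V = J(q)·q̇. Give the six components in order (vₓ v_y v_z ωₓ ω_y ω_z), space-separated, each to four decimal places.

o_n = [0.6805, -0.9130, 0.0892]
J₁: ẑ×o_n = [0.9130, 0.6805, -0.0000], ω = ẑ
J2: z=[0.9998, -0.0175, 0.0000] o=[-0.0086, -0.4899, 0.0000] → [-0.0016, -0.0892, -0.4110, 0.9998, -0.0175, 0.0000]
J3: z=[0.9998, -0.0175, 0.0000] o=[0.2073, -0.7315, -0.0773] → [-0.0029, -0.1664, -0.1732, 0.9998, -0.0175, 0.0000]
J4: z=[-0.0150, -0.8570, -0.5150] o=[0.7932, -0.3966, -0.6516] → [-0.9008, 0.0691, -0.0889, -0.0150, -0.8570, -0.5150]
J5: z=[0.8432, -0.2877, 0.4542] o=[0.4237, -0.9187, -0.2963] → [-0.1135, -0.2084, 0.0787, 0.8432, -0.2877, 0.4542]
V = J·q̇ = [-1.1183, -0.3867, -0.0462, 0.1121, -0.6576, -0.6027]

-1.1183 -0.3867 -0.0462 0.1121 -0.6576 -0.6027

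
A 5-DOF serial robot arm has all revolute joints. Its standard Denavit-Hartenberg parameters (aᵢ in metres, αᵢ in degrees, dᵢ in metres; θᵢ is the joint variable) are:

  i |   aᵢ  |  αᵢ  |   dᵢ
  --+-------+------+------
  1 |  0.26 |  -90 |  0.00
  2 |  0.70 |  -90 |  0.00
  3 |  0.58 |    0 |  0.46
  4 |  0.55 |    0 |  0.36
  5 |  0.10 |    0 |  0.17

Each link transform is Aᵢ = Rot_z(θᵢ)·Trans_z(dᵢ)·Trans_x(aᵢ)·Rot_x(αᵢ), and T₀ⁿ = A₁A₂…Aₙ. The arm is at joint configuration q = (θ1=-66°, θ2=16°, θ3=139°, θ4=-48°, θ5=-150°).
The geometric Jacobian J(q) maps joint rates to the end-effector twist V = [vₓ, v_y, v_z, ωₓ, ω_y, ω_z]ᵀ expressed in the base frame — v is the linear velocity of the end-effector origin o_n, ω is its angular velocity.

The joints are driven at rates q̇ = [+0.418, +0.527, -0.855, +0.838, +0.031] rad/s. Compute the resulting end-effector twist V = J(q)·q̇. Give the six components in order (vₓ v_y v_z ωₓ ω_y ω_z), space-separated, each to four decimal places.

o_n = [-0.6580, -0.5989, -1.0355]
J₁: ẑ×o_n = [0.5989, -0.6580, 0.0000], ω = ẑ
J2: z=[0.9135, 0.4067, 0.0000] o=[0.1058, -0.2375, 0.0000] → [-0.4212, 0.9460, -0.0195, 0.9135, 0.4067, 0.0000]
J3: z=[-0.1121, 0.2518, -0.9613] o=[0.3794, -0.8522, -0.1929] → [0.0313, 0.9028, 0.2328, -0.1121, 0.2518, -0.9613]
J4: z=[-0.1121, 0.2518, -0.9613] o=[-0.1909, -0.5068, -0.5145] → [-0.2198, 0.3906, 0.1280, -0.1121, 0.2518, -0.9613]
J5: z=[-0.1121, 0.2518, -0.9613] o=[-0.7374, -0.6314, -0.8579] → [-0.0135, -0.0962, -0.0236, -0.1121, 0.2518, -0.9613]
V = J·q̇ = [-0.1830, -0.2241, -0.1029, 0.4799, 0.2179, 0.4045]

-0.1830 -0.2241 -0.1029 0.4799 0.2179 0.4045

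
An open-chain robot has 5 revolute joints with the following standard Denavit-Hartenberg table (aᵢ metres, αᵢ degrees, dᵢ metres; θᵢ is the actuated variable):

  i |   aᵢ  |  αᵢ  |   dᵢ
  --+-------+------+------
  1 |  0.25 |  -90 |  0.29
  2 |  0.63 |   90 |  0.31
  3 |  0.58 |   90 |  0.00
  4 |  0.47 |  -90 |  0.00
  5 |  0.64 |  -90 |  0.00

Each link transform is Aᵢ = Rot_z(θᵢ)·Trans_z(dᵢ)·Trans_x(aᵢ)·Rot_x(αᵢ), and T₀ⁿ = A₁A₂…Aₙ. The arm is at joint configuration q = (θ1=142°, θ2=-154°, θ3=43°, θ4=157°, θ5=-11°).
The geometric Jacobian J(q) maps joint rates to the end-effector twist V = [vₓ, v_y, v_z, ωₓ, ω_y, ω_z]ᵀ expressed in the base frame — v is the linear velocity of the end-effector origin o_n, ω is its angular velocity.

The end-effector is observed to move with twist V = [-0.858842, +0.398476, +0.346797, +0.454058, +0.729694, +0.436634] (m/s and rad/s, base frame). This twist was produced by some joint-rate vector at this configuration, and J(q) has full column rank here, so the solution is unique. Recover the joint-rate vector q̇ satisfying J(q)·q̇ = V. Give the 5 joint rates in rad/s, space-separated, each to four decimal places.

o_n = [0.2783, -0.1245, 0.0788]
J₁: ẑ×o_n = [0.1245, 0.2783, -0.0000], ω = ẑ
J2: z=[-0.6157, -0.7880, 0.0000] o=[-0.1970, 0.1539, 0.2900] → [0.1664, -0.1300, 0.5459, -0.6157, -0.7880, 0.0000]
J3: z=[0.3454, -0.2699, -0.8988] o=[0.0583, -0.4390, 0.5662] → [0.4142, -0.0293, 0.1680, 0.3454, -0.2699, -0.8988]
J4: z=[0.9333, 0.1989, 0.2990] o=[0.1152, -0.9854, 0.7521] → [-0.3913, 0.6771, 0.7710, 0.9333, 0.1989, 0.2990]
J5: z=[-0.3563, 0.6165, 0.7021] o=[0.1362, -0.6274, 0.4484] → [-0.5809, -0.0319, -0.2667, -0.3563, 0.6165, 0.7021]
q̇ = J⁺·V = [-0.3770, -0.0440, 0.0580, 0.7800, 0.9010]

-0.3770 -0.0440 0.0580 0.7800 0.9010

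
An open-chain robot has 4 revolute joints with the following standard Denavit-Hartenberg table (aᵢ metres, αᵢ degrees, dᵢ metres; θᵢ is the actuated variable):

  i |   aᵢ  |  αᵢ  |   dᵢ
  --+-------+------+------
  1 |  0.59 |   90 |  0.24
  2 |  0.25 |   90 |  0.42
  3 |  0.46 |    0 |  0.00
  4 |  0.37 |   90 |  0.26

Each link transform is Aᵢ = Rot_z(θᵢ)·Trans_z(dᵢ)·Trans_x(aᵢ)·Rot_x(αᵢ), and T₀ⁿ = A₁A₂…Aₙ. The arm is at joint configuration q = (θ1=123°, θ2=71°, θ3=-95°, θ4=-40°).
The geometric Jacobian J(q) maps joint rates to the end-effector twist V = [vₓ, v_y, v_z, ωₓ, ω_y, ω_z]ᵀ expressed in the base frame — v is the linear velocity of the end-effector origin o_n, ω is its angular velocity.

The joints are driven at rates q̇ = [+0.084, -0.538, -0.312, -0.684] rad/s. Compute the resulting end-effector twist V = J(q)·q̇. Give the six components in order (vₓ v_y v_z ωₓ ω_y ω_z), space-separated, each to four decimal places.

o_n = [-0.6976, 0.5235, 0.1064]
J₁: ẑ×o_n = [-0.5235, -0.6976, 0.0000], ω = ẑ
J2: z=[0.8387, 0.5446, 0.0000] o=[-0.3213, 0.4948, 0.2400] → [-0.0727, 0.1120, 0.2290, 0.8387, 0.5446, 0.0000]
J3: z=[-0.5150, 0.7930, -0.3256] o=[-0.0134, 0.7918, 0.4764] → [-0.3807, 0.0322, 0.6807, -0.5150, 0.7930, -0.3256]
J4: z=[-0.5150, 0.7930, -0.3256] o=[-0.3906, 0.5313, 0.4385] → [-0.2658, -0.0711, 0.2474, -0.5150, 0.7930, -0.3256]
V = J·q̇ = [0.2957, -0.0803, -0.5048, 0.0617, -1.0828, 0.4083]

0.2957 -0.0803 -0.5048 0.0617 -1.0828 0.4083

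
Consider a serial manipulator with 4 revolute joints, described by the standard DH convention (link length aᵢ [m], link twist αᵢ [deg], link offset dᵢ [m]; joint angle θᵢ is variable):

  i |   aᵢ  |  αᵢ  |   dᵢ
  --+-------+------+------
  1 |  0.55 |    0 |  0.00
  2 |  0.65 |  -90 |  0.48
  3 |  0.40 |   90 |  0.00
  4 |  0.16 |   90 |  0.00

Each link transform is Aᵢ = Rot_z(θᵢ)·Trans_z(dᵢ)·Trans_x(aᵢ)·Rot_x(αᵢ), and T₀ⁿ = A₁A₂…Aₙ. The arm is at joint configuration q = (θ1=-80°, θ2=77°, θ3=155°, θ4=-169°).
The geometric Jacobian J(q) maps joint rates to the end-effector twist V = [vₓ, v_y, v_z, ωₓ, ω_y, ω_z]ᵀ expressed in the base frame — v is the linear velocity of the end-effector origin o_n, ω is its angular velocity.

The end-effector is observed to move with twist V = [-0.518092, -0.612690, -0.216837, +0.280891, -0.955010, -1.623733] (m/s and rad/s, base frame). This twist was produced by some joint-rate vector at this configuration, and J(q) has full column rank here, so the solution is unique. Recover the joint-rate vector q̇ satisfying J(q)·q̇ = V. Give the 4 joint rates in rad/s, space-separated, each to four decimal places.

o_n = [0.5231, -0.5946, 0.3773]
J₁: ẑ×o_n = [0.5946, 0.5231, -0.0000], ω = ẑ
J2: z=[0.0000, 0.0000, 1.0000] o=[0.0955, -0.5416, 0.0000] → [0.0530, 0.4276, -0.0000, 0.0000, 0.0000, 1.0000]
J3: z=[0.0523, 0.9986, 0.0000] o=[0.7446, -0.5757, 0.4800] → [-0.1025, 0.0054, 0.2202, 0.0523, 0.9986, 0.0000]
J4: z=[0.4220, -0.0221, -0.9063] o=[0.3826, -0.5567, 0.3110] → [-0.0359, -0.1554, -0.0129, 0.4220, -0.0221, -0.9063]
q̇ = J⁺·V = [-0.9930, 0.0780, -0.9390, 0.7820]

-0.9930 0.0780 -0.9390 0.7820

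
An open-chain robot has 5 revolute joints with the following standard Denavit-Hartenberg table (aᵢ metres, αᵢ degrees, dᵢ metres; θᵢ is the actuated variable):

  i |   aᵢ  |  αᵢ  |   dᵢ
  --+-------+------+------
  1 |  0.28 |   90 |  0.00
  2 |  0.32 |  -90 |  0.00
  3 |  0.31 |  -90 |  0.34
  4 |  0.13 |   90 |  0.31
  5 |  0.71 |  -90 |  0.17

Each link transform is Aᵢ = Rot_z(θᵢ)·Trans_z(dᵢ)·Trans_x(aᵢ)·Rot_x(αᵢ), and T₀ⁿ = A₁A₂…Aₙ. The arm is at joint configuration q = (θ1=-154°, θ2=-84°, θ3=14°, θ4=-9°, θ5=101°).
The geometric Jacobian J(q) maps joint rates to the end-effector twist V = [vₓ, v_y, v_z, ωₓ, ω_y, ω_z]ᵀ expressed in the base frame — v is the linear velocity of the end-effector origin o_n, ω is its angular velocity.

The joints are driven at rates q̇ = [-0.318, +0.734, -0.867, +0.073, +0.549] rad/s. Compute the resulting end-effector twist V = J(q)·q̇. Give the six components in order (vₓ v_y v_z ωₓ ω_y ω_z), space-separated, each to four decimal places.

-0.6873 0.1590 -0.1747 -0.0000 0.7609 -0.2515

o_n = [-0.2796, -1.2983, -0.2912]
J₁: ẑ×o_n = [1.2983, -0.2796, 0.0000], ω = ẑ
J2: z=[-0.4384, 0.8988, 0.0000] o=[-0.2517, -0.1227, 0.0000] → [-0.2618, -0.1277, 0.5405, -0.4384, 0.8988, 0.0000]
J3: z=[-0.8939, -0.4360, 0.1045] o=[-0.2817, -0.1374, -0.3182] → [0.1096, 0.0244, 1.0386, -0.8939, -0.4360, 0.1045]
J4: z=[0.4481, -0.8610, 0.2406] o=[-0.5810, -0.3668, -0.5819] → [-0.0261, -0.0577, -0.1579, 0.4481, -0.8610, 0.2406]
J5: z=[-0.8852, -0.3896, 0.2542] o=[-0.4584, -0.6762, -0.6290] → [0.0265, 0.3445, 0.6203, -0.8852, -0.3896, 0.2542]
V = J·q̇ = [-0.6873, 0.1590, -0.1747, -0.0000, 0.7609, -0.2515]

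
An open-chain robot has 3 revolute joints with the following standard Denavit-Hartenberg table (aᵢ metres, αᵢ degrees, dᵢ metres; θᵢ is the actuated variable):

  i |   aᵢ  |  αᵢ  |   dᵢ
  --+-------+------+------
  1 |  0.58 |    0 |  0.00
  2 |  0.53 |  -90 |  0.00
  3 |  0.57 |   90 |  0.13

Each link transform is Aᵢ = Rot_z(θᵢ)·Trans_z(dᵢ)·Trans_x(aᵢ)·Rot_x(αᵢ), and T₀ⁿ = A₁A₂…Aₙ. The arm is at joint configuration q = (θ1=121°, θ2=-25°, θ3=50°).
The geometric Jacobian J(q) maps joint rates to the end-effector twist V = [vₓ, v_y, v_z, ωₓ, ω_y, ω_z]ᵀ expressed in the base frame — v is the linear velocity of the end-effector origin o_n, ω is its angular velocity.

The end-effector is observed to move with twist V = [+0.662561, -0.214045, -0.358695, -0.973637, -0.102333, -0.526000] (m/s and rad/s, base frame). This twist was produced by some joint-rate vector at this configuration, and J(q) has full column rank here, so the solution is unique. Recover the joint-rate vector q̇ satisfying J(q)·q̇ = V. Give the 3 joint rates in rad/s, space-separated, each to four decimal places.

o_n = [-0.5217, 1.3750, -0.4366]
J₁: ẑ×o_n = [-1.3750, -0.5217, 0.0000], ω = ẑ
J2: z=[0.0000, 0.0000, 1.0000] o=[-0.2987, 0.4972, 0.0000] → [-0.8779, -0.2230, 0.0000, 0.0000, 0.0000, 1.0000]
J3: z=[-0.9945, -0.1045, 0.0000] o=[-0.3541, 1.0243, 0.0000] → [0.0456, -0.4343, -0.3664, -0.9945, -0.1045, 0.0000]
q̇ = J⁺·V = [-0.3140, -0.2120, 0.9790]

-0.3140 -0.2120 0.9790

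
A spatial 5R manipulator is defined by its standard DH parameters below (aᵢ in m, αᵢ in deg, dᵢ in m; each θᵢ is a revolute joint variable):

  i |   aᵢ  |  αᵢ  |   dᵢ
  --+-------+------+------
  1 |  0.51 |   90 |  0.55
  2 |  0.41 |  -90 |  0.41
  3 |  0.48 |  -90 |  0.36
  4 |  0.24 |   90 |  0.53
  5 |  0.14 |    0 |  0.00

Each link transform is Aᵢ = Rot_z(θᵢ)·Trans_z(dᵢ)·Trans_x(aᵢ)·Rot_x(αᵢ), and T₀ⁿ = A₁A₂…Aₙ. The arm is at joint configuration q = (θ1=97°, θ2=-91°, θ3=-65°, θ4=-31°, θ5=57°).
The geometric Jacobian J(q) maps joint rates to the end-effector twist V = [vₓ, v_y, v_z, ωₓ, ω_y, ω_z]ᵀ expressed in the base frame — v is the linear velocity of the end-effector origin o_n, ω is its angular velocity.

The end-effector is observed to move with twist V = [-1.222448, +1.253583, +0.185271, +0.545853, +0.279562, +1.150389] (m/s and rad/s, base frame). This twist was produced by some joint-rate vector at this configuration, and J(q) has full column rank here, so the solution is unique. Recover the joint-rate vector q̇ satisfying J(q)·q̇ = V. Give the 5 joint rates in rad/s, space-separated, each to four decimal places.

0.8520 0.4640 0.1620 -0.3210 0.0510

o_n = [0.6879, 1.1019, -0.7731]
J₁: ẑ×o_n = [-1.1019, 0.6879, 0.0000], ω = ẑ
J2: z=[0.9925, 0.1219, 0.0000] o=[-0.0622, 0.5062, 0.5500] → [-0.1612, 1.3132, 0.4999, 0.9925, 0.1219, 0.0000]
J3: z=[-0.1219, 0.9924, -0.0175] o=[0.3457, 0.5491, 0.1401] → [-0.8966, -0.1172, -0.4070, -0.1219, 0.9924, -0.0175]
J4: z=[-0.4175, -0.0672, -0.9062] o=[0.7340, 0.9558, -0.0690] → [0.1797, -0.2522, -0.0641, -0.4175, -0.0672, -0.9062]
J5: z=[-0.5682, 0.7975, 0.2027] o=[0.6829, 1.0641, -0.6384] → [-0.1151, -0.0755, -0.0255, -0.5682, 0.7975, 0.2027]
q̇ = J⁺·V = [0.8520, 0.4640, 0.1620, -0.3210, 0.0510]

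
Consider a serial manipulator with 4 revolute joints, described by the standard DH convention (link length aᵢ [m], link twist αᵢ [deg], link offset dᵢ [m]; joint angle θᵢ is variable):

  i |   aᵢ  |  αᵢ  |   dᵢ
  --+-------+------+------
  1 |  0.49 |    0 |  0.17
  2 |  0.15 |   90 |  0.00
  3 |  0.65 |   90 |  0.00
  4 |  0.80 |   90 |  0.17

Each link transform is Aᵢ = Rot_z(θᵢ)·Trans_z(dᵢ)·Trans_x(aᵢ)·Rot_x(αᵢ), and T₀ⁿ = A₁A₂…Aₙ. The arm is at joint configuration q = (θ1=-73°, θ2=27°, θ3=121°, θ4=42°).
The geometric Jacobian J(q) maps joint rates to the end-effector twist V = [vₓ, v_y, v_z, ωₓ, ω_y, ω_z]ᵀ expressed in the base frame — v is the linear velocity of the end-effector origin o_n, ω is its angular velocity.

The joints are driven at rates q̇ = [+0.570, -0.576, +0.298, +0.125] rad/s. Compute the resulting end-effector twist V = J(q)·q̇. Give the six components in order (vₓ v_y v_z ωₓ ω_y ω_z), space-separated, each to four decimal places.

-0.0021 0.2564 -0.2049 -0.1399 -0.2841 0.0584

o_n = [-0.4816, -0.5921, 1.3243]
J₁: ẑ×o_n = [0.5921, -0.4816, 0.0000], ω = ẑ
J2: z=[0.0000, 0.0000, 1.0000] o=[0.1433, -0.4686, 0.1700] → [0.1235, -0.6249, 0.0000, 0.0000, 0.0000, 1.0000]
J3: z=[-0.7193, -0.6947, 0.0000] o=[0.2475, -0.5765, 0.1700] → [-0.8019, 0.8303, -0.4953, -0.7193, -0.6947, 0.0000]
J4: z=[0.5954, -0.6166, 0.5150] o=[0.0149, -0.3357, 0.7272] → [-0.2361, -0.6113, -0.4588, 0.5954, -0.6166, 0.5150]
V = J·q̇ = [-0.0021, 0.2564, -0.2049, -0.1399, -0.2841, 0.0584]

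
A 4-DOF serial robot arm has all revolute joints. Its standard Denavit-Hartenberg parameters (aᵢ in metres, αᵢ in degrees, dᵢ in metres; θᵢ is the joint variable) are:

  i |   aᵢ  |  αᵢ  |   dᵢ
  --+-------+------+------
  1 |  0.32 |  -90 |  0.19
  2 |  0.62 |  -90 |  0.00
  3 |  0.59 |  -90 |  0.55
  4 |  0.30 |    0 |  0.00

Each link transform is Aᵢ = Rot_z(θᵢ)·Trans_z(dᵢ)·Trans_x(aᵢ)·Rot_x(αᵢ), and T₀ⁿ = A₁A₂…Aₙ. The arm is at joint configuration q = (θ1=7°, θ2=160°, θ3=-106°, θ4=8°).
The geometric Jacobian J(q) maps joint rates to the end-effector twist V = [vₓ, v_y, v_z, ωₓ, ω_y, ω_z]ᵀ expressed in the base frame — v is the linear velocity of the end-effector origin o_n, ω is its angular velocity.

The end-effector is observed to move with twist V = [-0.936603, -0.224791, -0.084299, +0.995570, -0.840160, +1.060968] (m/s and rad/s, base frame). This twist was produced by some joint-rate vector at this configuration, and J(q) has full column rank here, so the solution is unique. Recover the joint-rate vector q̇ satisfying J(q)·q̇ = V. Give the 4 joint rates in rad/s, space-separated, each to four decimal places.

o_n = [-0.3091, 0.8212, 0.5392]
J₁: ẑ×o_n = [-0.8212, -0.3091, 0.0000], ω = ẑ
J2: z=[-0.1219, 0.9925, 0.0000] o=[0.3176, 0.0390, 0.1900] → [0.3466, 0.0426, 0.5267, -0.1219, 0.9925, 0.0000]
J3: z=[-0.3395, -0.0417, 0.9397] o=[-0.2607, -0.0320, -0.0221] → [-0.8251, 0.1450, -0.2916, -0.3395, -0.0417, 0.9397]
J4: z=[-0.9301, 0.1635, -0.3288] o=[-0.3648, 0.5266, 0.5504] → [0.0950, -0.0288, -0.2831, -0.9301, 0.1635, -0.3288]
q̇ = J⁺·V = [0.7290, -0.6840, 0.0090, -0.9840]

0.7290 -0.6840 0.0090 -0.9840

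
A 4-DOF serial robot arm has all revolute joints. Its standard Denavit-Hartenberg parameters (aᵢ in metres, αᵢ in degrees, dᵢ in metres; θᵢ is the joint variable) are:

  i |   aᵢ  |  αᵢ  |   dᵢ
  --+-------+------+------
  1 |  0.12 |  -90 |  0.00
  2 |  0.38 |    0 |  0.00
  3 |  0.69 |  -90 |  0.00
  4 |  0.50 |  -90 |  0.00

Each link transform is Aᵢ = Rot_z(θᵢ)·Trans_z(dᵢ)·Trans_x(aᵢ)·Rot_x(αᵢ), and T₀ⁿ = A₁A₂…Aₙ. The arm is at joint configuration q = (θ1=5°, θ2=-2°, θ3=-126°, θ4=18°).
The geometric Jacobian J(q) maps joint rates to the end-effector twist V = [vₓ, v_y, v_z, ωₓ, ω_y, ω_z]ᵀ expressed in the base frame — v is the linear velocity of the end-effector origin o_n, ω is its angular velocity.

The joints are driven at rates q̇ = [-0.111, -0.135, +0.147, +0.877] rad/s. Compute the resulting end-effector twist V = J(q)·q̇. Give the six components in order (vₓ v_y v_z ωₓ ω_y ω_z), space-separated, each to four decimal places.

0.1095 -0.3848 -0.0469 0.6874 0.0722 0.4289

o_n = [-0.2035, -0.1729, 0.9317]
J₁: ẑ×o_n = [0.1729, -0.2035, 0.0000], ω = ẑ
J2: z=[-0.0872, 0.9962, 0.0000] o=[0.1195, 0.0105, 0.0000] → [0.9282, 0.0812, 0.3378, -0.0872, 0.9962, 0.0000]
J3: z=[-0.0872, 0.9962, 0.0000] o=[0.4979, 0.0436, 0.0133] → [0.9150, 0.0800, 0.7176, -0.0872, 0.9962, 0.0000]
J4: z=[0.7850, 0.0687, 0.6157] o=[0.0747, 0.0065, 0.5570] → [0.1362, -0.4654, -0.1218, 0.7850, 0.0687, 0.6157]
V = J·q̇ = [0.1095, -0.3848, -0.0469, 0.6874, 0.0722, 0.4289]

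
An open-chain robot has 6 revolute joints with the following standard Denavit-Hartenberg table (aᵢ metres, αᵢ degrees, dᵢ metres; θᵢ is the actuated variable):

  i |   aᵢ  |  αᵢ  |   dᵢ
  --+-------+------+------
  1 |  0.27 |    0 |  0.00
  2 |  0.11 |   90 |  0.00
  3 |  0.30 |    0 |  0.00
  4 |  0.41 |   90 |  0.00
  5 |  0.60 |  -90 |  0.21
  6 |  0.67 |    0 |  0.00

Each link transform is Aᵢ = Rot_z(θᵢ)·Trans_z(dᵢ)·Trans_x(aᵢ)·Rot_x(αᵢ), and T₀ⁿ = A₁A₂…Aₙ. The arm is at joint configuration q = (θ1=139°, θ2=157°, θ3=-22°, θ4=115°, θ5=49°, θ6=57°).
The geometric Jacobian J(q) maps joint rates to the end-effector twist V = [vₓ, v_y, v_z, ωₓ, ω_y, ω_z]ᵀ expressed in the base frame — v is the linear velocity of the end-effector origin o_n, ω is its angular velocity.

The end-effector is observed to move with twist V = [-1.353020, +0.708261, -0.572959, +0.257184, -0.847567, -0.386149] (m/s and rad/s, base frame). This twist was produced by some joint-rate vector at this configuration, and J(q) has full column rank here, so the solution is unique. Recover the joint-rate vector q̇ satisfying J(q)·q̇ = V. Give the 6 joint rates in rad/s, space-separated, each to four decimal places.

-0.1630 -0.9620 0.1310 0.6110 0.9120 -0.9170

o_n = [-0.8661, -0.1260, 0.9108]
J₁: ẑ×o_n = [0.1260, -0.8661, 0.0000], ω = ẑ
J2: z=[0.0000, 0.0000, 1.0000] o=[-0.2038, 0.1771, 0.0000] → [0.3032, -0.6624, 0.0000, 0.0000, 0.0000, 1.0000]
J3: z=[-0.8988, -0.4384, 0.0000] o=[-0.1556, 0.0783, 0.0000] → [-0.3993, 0.8186, -0.1279, -0.8988, -0.4384, 0.0000]
J4: z=[-0.8988, -0.4384, 0.0000] o=[-0.0336, -0.1717, -0.1124] → [-0.4485, 0.9196, -0.4060, -0.8988, -0.4384, 0.0000]
J5: z=[0.4378, -0.8976, 0.0523] o=[-0.0430, -0.1524, 0.2971] → [-0.5523, -0.3118, -0.7272, 0.4378, -0.8976, 0.0523]
J6: z=[-0.5723, -0.3231, -0.7537] o=[-0.3671, -0.5209, 0.7011] → [0.2299, 0.4961, -0.3872, -0.5723, -0.3231, -0.7537]
q̇ = J⁺·V = [-0.1630, -0.9620, 0.1310, 0.6110, 0.9120, -0.9170]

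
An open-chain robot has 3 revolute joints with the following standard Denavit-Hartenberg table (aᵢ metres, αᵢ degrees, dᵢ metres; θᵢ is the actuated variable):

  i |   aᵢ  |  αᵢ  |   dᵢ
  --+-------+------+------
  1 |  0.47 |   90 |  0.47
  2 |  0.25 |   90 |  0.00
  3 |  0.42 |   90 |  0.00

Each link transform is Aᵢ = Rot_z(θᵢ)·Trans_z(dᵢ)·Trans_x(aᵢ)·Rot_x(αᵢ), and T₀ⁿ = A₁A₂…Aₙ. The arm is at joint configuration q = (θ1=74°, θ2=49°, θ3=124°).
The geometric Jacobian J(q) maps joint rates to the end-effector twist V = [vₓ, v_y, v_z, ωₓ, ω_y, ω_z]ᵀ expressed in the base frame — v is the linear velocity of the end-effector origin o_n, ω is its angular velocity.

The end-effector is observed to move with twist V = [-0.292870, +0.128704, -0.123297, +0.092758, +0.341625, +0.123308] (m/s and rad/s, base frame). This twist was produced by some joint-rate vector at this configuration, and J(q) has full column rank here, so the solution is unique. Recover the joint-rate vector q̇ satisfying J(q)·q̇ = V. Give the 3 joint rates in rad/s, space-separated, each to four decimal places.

0.4310 -0.0050 0.4690

o_n = [0.4670, 0.3654, 0.4814]
J₁: ẑ×o_n = [-0.3654, 0.4670, 0.0000], ω = ẑ
J2: z=[0.9613, -0.2756, 0.0000] o=[0.1295, 0.4518, 0.4700] → [-0.0031, -0.0110, 0.0099, 0.9613, -0.2756, 0.0000]
J3: z=[0.2080, 0.7255, -0.6561] o=[0.1748, 0.6095, 0.6587] → [-0.2887, -0.1549, -0.2628, 0.2080, 0.7255, -0.6561]
q̇ = J⁺·V = [0.4310, -0.0050, 0.4690]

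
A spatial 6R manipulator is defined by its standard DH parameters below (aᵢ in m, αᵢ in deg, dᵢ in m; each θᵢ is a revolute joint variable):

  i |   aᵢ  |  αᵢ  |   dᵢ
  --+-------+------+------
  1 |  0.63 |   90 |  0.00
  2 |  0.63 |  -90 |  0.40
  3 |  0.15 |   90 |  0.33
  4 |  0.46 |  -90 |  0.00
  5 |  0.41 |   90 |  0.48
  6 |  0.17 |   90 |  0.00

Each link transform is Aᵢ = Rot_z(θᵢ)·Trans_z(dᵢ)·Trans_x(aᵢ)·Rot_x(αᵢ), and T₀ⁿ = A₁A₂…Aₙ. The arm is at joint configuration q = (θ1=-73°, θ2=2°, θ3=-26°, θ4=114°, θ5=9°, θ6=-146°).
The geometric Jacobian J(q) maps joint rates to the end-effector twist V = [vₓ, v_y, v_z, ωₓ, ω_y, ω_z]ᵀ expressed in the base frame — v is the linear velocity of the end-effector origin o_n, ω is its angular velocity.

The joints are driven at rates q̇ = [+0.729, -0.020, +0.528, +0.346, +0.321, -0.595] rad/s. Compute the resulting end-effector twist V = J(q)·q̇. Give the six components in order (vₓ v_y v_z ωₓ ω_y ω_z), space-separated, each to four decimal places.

0.4534 0.3153 -0.3351 0.2946 0.2306 1.0369

o_n = [0.0966, -0.8097, 0.8430]
J₁: ẑ×o_n = [0.8097, 0.0966, -0.0000], ω = ẑ
J2: z=[-0.9563, -0.2924, 0.0000] o=[0.1842, -0.6025, 0.0000] → [-0.2465, 0.8061, 0.1726, -0.9563, -0.2924, 0.0000]
J3: z=[-0.0102, 0.0334, 0.9994] o=[-0.0142, -1.3215, 0.0220] → [-0.4841, 0.1191, -0.0089, -0.0102, 0.0334, 0.9994]
J4: z=[-0.9876, 0.1562, -0.0153] o=[-0.0411, -1.4586, 0.3565] → [0.0859, 0.4783, -0.6623, -0.9876, 0.1562, -0.0153]
J5: z=[0.1472, 0.8882, -0.4351] o=[-0.0161, -1.2599, 0.7706] → [0.2602, -0.0597, -0.0338, 0.1472, 0.8882, -0.4351]
J6: z=[-0.9669, 0.2218, 0.1257] o=[0.1399, -0.6686, 0.9273] → [-0.0010, -0.0869, 0.1461, -0.9669, 0.2218, 0.1257]
V = J·q̇ = [0.4534, 0.3153, -0.3351, 0.2946, 0.2306, 1.0369]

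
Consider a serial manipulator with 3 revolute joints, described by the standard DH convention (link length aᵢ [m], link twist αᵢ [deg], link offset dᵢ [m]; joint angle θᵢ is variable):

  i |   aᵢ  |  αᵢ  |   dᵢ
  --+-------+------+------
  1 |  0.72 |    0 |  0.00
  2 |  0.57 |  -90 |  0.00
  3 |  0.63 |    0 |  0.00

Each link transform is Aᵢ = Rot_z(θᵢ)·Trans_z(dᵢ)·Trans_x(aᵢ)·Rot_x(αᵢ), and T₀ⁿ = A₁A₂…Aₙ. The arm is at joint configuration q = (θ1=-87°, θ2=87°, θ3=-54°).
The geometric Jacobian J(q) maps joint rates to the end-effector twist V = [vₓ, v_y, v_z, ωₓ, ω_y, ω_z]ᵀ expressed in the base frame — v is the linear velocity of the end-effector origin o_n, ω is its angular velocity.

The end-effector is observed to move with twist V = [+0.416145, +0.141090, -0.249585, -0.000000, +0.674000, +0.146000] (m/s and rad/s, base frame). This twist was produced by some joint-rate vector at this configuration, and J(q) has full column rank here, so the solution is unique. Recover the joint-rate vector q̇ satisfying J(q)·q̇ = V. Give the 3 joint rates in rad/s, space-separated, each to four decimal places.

o_n = [0.9780, -0.7190, 0.5097]
J₁: ẑ×o_n = [0.7190, 0.9780, -0.0000], ω = ẑ
J2: z=[0.0000, 0.0000, 1.0000] o=[0.0377, -0.7190, 0.0000] → [0.0000, 0.9403, 0.0000, 0.0000, 0.0000, 1.0000]
J3: z=[-0.0000, 1.0000, 0.0000] o=[0.6077, -0.7190, 0.0000] → [0.5097, 0.0000, -0.3703, -0.0000, 1.0000, 0.0000]
q̇ = J⁺·V = [0.1010, 0.0450, 0.6740]

0.1010 0.0450 0.6740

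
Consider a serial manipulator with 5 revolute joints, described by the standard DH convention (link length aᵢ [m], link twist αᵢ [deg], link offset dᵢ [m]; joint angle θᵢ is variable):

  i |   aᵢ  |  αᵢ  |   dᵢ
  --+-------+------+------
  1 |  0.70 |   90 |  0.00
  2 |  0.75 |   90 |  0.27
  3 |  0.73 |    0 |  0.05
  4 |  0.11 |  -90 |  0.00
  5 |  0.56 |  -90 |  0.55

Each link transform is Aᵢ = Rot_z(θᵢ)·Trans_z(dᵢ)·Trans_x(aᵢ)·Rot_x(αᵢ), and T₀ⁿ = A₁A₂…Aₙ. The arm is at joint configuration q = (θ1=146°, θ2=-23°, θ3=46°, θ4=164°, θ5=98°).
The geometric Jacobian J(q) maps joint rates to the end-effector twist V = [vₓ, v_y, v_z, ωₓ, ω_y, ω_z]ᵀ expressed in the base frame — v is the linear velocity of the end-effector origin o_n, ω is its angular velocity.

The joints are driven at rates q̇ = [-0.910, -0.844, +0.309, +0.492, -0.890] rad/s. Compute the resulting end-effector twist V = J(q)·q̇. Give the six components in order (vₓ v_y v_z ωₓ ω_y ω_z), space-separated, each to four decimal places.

1.6629 1.5133 -1.1949 0.5581 -0.4648 -1.4734

o_n = [-1.7225, 1.5270, -0.1233]
J₁: ẑ×o_n = [-1.5270, -1.7225, 0.0000], ω = ẑ
J2: z=[0.5592, 0.8290, 0.0000] o=[-0.5803, 0.3914, 0.0000] → [-0.1023, 0.0690, 1.5819, 0.5592, 0.8290, 0.0000]
J3: z=[0.3239, -0.2185, -0.9205] o=[-1.0017, 1.0013, -0.2930] → [0.4468, 0.6085, 0.0128, 0.3239, -0.2185, -0.9205]
J4: z=[0.3239, -0.2185, -0.9205] o=[-1.0788, 1.6868, -0.5372] → [-0.2375, 0.4584, -0.1924, 0.3239, -0.2185, -0.9205]
J5: z=[-0.8658, -0.4606, -0.1954] o=[-1.0369, 1.5921, -0.5000] → [-0.1862, 0.4600, -0.2594, -0.8658, -0.4606, -0.1954]
V = J·q̇ = [1.6629, 1.5133, -1.1949, 0.5581, -0.4648, -1.4734]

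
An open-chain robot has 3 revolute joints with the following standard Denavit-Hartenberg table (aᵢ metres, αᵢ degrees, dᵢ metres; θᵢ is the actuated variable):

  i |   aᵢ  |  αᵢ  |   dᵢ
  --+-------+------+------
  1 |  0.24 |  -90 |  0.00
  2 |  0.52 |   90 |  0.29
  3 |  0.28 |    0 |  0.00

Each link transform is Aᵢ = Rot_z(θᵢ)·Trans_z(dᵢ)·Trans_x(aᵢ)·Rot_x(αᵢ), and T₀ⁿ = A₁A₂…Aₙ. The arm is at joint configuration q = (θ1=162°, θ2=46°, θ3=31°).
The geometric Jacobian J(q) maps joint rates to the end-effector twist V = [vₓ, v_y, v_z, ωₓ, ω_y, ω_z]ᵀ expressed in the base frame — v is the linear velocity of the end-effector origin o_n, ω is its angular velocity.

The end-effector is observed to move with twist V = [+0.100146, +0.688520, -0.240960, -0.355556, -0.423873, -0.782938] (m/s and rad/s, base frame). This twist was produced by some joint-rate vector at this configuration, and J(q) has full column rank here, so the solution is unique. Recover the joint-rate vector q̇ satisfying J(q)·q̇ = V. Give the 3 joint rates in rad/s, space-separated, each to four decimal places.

-0.9830 0.5130 0.2880

o_n = [-0.8645, -0.1757, -0.5467]
J₁: ẑ×o_n = [0.1757, -0.8645, 0.0000], ω = ẑ
J2: z=[-0.3090, -0.9511, 0.0000] o=[-0.2283, 0.0742, 0.0000] → [0.5199, -0.1689, -0.5279, -0.3090, -0.9511, 0.0000]
J3: z=[-0.6841, 0.2223, 0.6947] o=[-0.6614, -0.0900, -0.3741] → [0.0211, -0.2592, 0.1037, -0.6841, 0.2223, 0.6947]
q̇ = J⁺·V = [-0.9830, 0.5130, 0.2880]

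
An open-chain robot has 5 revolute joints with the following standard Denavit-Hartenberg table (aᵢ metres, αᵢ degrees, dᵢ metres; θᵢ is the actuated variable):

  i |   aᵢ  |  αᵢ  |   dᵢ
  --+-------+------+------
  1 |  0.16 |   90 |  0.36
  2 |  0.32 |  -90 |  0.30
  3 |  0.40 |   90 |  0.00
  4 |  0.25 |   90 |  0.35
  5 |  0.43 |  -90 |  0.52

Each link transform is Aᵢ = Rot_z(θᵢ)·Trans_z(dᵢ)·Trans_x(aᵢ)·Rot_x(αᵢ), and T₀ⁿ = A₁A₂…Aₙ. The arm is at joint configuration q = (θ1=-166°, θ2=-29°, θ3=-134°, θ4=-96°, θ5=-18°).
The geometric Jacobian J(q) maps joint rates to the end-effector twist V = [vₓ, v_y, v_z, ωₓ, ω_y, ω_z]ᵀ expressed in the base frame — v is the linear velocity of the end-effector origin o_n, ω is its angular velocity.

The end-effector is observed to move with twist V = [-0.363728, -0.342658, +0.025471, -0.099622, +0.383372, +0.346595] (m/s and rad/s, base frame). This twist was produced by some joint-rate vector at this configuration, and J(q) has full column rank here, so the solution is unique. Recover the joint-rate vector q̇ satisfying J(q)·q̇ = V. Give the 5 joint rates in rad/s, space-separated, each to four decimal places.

o_n = [-0.1249, -0.0153, -0.3077]
J₁: ẑ×o_n = [0.0153, -0.1249, 0.0000], ω = ẑ
J2: z=[-0.2419, 0.9703, 0.0000] o=[-0.1552, -0.0387, 0.3600] → [-0.6479, -0.1615, -0.0351, -0.2419, 0.9703, 0.0000]
J3: z=[-0.4704, -0.1173, 0.8746] o=[-0.4994, 0.1847, 0.2049] → [0.2350, 0.0864, 0.1380, -0.4704, -0.1173, 0.8746]
J4: z=[0.7785, -0.5218, 0.3487] o=[-0.3332, 0.5227, 0.3396] → [0.5254, 0.5765, -0.3102, 0.7785, -0.5218, 0.3487]
J5: z=[-0.4624, -0.8526, -0.2435] o=[0.0454, 0.3471, 0.2354] → [0.3748, -0.2096, 0.0224, -0.4624, -0.8526, -0.2435]
q̇ = J⁺·V = [0.8080, 0.2210, -0.4050, -0.2850, 0.0320]

0.8080 0.2210 -0.4050 -0.2850 0.0320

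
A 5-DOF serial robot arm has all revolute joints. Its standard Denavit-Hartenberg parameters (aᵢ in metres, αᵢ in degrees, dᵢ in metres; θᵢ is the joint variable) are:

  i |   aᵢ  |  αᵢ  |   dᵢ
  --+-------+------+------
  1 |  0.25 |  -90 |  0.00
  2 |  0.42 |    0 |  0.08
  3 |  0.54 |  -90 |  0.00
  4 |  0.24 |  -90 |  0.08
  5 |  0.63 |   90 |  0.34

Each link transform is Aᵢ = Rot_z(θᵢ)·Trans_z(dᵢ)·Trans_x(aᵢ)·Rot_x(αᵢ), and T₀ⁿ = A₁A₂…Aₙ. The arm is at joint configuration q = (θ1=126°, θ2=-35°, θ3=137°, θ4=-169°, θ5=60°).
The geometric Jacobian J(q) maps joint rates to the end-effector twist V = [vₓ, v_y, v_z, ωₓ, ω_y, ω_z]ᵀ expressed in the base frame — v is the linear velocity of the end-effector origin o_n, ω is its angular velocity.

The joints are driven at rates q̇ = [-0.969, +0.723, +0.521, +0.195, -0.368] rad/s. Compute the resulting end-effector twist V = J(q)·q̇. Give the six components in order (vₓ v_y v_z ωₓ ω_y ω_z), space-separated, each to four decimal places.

0.4747 0.8318 -0.6667 -0.6106 -0.6614 -0.8598

o_n = [-1.0299, 0.5335, 0.0853]
J₁: ẑ×o_n = [-0.5335, -1.0299, 0.0000], ω = ẑ
J2: z=[-0.8090, -0.5878, 0.0000] o=[-0.1469, 0.2023, 0.0000] → [-0.0502, 0.0690, -0.7870, -0.8090, -0.5878, 0.0000]
J3: z=[-0.8090, -0.5878, 0.0000] o=[-0.4139, 0.4336, 0.2409] → [0.0914, -0.1259, -0.4429, -0.8090, -0.5878, 0.0000]
J4: z=[0.5749, -0.7913, 0.2079] o=[-0.3479, 0.3427, -0.2873] → [-0.3345, -0.3560, -0.4300, 0.5749, -0.7913, 0.2079]
J5: z=[-0.7708, -0.6091, -0.1866] o=[-0.3677, 0.2921, -0.0402] → [-0.0314, 0.2204, -0.5894, -0.7708, -0.6091, -0.1866]
V = J·q̇ = [0.4747, 0.8318, -0.6667, -0.6106, -0.6614, -0.8598]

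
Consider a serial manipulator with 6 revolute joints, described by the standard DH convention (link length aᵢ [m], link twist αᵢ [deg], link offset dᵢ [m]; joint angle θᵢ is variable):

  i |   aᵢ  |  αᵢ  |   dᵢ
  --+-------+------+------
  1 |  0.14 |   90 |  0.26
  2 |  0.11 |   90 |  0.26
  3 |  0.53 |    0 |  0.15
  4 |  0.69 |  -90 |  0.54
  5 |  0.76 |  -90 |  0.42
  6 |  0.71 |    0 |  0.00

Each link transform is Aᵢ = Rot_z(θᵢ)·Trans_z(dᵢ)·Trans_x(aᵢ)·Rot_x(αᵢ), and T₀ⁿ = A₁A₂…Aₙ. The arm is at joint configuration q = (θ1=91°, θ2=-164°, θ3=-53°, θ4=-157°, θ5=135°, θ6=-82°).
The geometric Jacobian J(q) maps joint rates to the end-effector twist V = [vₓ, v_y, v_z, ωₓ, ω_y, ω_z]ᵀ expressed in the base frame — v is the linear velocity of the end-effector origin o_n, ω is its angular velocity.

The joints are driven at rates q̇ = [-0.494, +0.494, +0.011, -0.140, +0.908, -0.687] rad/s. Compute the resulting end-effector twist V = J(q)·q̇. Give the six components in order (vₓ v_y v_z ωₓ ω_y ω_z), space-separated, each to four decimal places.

o_n = [-1.0998, 0.2944, 0.3958]
J₁: ẑ×o_n = [-0.2944, -1.0998, 0.0000], ω = ẑ
J2: z=[0.9998, 0.0175, 0.0000] o=[-0.0024, 0.1400, 0.2600] → [0.0024, -0.1358, 0.1735, 0.9998, 0.0175, 0.0000]
J3: z=[0.0048, -0.2756, 0.9613] o=[0.2594, 0.0388, 0.2297] → [-0.2915, -1.3074, -0.3734, 0.0048, -0.2756, 0.9613]
J4: z=[0.0048, -0.2756, 0.9613] o=[-0.1578, -0.3165, 0.2860] → [-0.6175, -0.9061, -0.2567, 0.0048, -0.2756, 0.9613]
J5: z=[-0.8743, 0.4654, 0.1378] o=[0.1797, 0.1150, 0.9697] → [-0.2918, -0.6781, 0.4388, -0.8743, 0.4654, 0.1378]
J6: z=[-0.3398, -0.7896, 0.5109] o=[-0.4509, 0.0066, 0.3828] → [-0.1573, -0.3271, -0.6102, -0.3398, -0.7896, 0.5109]
V = J·q̇ = [0.0729, 0.1977, 0.9352, -0.0671, 1.0093, -0.8439]

0.0729 0.1977 0.9352 -0.0671 1.0093 -0.8439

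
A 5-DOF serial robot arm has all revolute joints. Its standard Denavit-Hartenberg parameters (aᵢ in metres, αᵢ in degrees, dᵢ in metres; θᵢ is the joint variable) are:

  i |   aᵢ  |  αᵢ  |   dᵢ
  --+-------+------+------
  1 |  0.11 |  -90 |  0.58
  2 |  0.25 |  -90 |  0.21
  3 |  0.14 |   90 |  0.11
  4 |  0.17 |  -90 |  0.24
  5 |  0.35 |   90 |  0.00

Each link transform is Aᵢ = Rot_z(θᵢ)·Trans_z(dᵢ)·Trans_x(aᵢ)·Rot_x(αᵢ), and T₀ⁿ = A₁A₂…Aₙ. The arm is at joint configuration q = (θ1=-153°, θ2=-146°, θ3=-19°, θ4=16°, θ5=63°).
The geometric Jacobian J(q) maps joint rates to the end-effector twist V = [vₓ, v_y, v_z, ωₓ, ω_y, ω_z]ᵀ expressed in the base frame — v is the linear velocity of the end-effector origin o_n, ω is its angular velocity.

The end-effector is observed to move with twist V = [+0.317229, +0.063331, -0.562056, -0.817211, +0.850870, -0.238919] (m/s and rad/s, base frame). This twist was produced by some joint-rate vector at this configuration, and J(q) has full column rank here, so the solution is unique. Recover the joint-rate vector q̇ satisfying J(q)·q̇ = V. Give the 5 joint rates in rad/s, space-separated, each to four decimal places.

o_n = [0.4545, -0.0946, 1.1404]
J₁: ẑ×o_n = [0.0946, 0.4545, -0.0000], ω = ẑ
J2: z=[0.4540, -0.8910, 0.0000] o=[-0.0980, -0.0499, 0.5800] → [-0.4993, -0.2544, 0.4720, 0.4540, -0.8910, 0.0000]
J3: z=[-0.4982, -0.2539, 0.8290] o=[0.1820, -0.1430, 0.7198] → [-0.1469, 0.4355, 0.0451, -0.4982, -0.2539, 0.8290]
J4: z=[0.1888, -0.9650, -0.1821] o=[0.2457, -0.1617, 0.8850] → [-0.2342, -0.0862, 0.2142, 0.1888, -0.9650, -0.1821]
J5: z=[-0.7122, -0.2622, 0.6512] o=[0.4059, -0.3944, 0.9666] → [-0.2408, 0.1554, -0.2008, -0.7122, -0.2622, 0.6512]
q̇ = J⁺·V = [-0.6330, -0.9160, 0.0680, -0.1810, 0.4680]

-0.6330 -0.9160 0.0680 -0.1810 0.4680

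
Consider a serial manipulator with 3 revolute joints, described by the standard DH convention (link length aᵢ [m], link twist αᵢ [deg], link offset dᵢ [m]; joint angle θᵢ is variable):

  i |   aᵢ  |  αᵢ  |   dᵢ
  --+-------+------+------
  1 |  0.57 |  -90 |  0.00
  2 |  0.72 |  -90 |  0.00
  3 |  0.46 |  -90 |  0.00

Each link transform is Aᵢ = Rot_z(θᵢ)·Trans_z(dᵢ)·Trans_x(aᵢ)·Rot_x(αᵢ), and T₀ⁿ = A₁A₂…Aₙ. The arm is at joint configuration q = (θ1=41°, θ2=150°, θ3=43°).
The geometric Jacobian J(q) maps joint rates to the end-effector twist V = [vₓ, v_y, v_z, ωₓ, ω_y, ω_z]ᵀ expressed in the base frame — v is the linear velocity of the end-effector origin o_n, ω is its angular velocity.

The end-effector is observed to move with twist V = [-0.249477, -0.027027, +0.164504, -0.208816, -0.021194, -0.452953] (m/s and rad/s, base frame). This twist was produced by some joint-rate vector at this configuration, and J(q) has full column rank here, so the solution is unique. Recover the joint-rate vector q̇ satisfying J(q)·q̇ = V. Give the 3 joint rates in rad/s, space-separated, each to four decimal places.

o_n = [-0.0545, -0.4630, -0.5282]
J₁: ẑ×o_n = [0.4630, -0.0545, 0.0000], ω = ẑ
J2: z=[-0.6561, 0.7547, 0.0000] o=[0.4302, 0.3740, 0.0000] → [-0.3986, -0.3465, 0.9149, -0.6561, 0.7547, 0.0000]
J3: z=[-0.3774, -0.3280, 0.8660] o=[-0.0404, -0.0351, -0.3600] → [0.4258, -0.0757, 0.1569, -0.3774, -0.3280, 0.8660]
q̇ = J⁺·V = [-0.7500, 0.1210, 0.3430]

-0.7500 0.1210 0.3430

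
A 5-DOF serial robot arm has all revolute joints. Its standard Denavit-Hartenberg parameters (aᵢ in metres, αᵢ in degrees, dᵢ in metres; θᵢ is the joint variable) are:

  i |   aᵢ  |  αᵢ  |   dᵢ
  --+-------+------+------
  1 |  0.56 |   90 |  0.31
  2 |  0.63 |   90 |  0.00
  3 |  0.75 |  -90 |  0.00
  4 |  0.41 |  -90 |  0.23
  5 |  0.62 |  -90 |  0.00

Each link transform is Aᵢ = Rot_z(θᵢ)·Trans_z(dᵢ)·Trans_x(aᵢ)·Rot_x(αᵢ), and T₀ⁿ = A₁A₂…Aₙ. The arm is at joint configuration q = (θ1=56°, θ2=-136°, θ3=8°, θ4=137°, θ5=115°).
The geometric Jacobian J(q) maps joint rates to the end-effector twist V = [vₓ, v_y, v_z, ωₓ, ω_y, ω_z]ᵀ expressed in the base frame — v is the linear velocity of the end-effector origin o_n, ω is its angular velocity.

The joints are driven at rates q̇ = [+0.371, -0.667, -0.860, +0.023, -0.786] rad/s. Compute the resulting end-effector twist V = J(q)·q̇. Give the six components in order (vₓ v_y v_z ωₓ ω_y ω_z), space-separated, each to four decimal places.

o_n = [-0.3737, -0.1260, -0.6738]
J₁: ẑ×o_n = [0.1260, -0.3737, 0.0000], ω = ẑ
J2: z=[0.8290, -0.5592, 0.0000] o=[0.3131, 0.4643, 0.3100] → [0.5501, 0.8156, -0.8735, 0.8290, -0.5592, 0.0000]
J3: z=[-0.3884, -0.5759, 0.7193] o=[0.0597, 0.0886, -0.1276] → [0.4689, -0.5240, -0.1663, -0.3884, -0.5759, 0.7193]
J4: z=[0.8770, -0.4708, 0.0967] o=[-0.1525, -0.4127, -0.6436] → [-0.0135, 0.0051, 0.1473, 0.8770, -0.4708, 0.0967]
J5: z=[-0.0911, 0.0346, 0.9952] o=[0.2427, -0.1596, -0.6162] → [-0.0354, -0.6187, 0.0183, -0.0911, 0.0346, 0.9952]
V = J·q̇ = [-0.6959, 0.2544, 0.7146, -0.1271, 0.8302, -1.0277]

-0.6959 0.2544 0.7146 -0.1271 0.8302 -1.0277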